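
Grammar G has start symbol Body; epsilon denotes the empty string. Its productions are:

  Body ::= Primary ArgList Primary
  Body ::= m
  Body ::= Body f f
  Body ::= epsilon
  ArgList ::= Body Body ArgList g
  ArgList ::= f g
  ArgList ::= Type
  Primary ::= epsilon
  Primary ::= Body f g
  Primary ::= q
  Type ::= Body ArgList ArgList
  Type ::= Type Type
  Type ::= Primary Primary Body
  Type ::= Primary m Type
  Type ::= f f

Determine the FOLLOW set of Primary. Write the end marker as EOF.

{ EOF, f, g, m, q }

In Body ::= Primary ArgList Primary: add FIRST(ArgList Primary)\{epsilon} = { f, g, m, q }.
  Since ArgList Primary is nullable, also add FOLLOW(Body) = { EOF, f, g, m, q }.
In Body ::= Primary ArgList Primary: Primary is at the end, add FOLLOW(Body) = { EOF, f, g, m, q }.
In Type ::= Primary Primary Body: add FIRST(Primary Body)\{epsilon} = { f, g, m, q }.
  Since Primary Body is nullable, also add FOLLOW(Type) = { EOF, f, g, m, q }.
In Type ::= Primary Primary Body: add FIRST(Body)\{epsilon} = { f, g, m, q }.
  Since Body is nullable, also add FOLLOW(Type) = { EOF, f, g, m, q }.
In Type ::= Primary m Type: add FIRST(m Type) = { m }.
Union: FOLLOW(Primary) = { EOF, f, g, m, q }.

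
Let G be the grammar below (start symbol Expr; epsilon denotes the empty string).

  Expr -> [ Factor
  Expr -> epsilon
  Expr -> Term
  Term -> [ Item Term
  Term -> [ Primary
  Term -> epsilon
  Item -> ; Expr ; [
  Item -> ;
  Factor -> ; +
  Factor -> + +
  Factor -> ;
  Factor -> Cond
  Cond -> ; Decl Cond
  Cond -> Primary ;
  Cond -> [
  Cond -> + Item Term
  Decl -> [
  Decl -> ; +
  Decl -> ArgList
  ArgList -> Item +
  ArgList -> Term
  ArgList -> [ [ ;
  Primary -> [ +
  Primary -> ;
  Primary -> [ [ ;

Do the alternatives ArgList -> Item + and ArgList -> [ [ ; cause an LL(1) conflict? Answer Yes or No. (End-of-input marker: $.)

FIRST(Item +) = { ; } and FIRST([ [ ;) = { [ }.
The FIRST sets are disjoint and neither alternative is nullable — no conflict.

No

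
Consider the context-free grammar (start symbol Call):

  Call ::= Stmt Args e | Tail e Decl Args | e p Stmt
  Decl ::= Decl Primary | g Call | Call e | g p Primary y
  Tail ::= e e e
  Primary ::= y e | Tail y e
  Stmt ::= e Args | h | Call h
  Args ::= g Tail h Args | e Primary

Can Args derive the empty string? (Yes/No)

No

No nonterminal in this grammar is nullable.
No production of Args has an RHS whose symbols are all nullable, so Args is not nullable.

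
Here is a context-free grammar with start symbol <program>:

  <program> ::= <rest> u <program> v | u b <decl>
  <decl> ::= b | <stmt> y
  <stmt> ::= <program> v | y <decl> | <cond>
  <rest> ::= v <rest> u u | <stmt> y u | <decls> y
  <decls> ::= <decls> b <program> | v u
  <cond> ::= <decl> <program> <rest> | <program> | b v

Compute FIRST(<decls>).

{ v }

From <decls> ::= <decls> b <program>: add FIRST(<decls>) = { v }.
<decls> ::= v u contributes {v}.
Union: FIRST(<decls>) = { v }.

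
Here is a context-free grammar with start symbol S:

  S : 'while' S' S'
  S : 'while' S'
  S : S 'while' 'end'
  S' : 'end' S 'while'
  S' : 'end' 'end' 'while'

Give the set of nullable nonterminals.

{ } (none)

No nonterminal has an empty production or an RHS whose symbols are all nullable.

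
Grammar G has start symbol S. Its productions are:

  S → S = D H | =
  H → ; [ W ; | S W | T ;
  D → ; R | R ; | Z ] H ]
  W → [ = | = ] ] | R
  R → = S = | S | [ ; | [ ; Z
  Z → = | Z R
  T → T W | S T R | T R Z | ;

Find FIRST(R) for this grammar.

R → = S = contributes {=}.
From R → S: add FIRST(S) = { = }.
R → [ ; contributes {[}.
R → [ ; Z contributes {[}.
Union: FIRST(R) = { =, [ }.

{ =, [ }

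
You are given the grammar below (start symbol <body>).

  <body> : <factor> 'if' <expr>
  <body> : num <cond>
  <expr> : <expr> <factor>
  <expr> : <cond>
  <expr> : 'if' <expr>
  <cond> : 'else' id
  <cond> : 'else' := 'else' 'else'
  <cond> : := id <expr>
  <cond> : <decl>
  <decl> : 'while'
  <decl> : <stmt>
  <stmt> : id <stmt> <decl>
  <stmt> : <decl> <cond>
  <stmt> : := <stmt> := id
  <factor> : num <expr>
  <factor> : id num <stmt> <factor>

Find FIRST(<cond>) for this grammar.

{ 'else', 'while', :=, id }

<cond> : 'else' id contributes {'else'}.
<cond> : 'else' := 'else' 'else' contributes {'else'}.
<cond> : := id <expr> contributes {:=}.
From <cond> : <decl>: add FIRST(<decl>) = { 'while', :=, id }.
Union: FIRST(<cond>) = { 'else', 'while', :=, id }.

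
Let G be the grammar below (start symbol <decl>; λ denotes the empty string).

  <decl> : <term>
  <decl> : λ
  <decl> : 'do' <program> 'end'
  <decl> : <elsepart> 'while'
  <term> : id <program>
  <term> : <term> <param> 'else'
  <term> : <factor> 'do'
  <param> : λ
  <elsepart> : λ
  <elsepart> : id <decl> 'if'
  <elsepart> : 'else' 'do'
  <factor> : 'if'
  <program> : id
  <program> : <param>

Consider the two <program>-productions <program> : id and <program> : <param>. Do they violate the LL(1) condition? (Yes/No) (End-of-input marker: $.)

FIRST(id) = { id } and FIRST(<param>) = { λ }.
The second is nullable but FOLLOW(<program>) = { $, 'else', 'end', 'if' } is disjoint from FIRST of the first.

No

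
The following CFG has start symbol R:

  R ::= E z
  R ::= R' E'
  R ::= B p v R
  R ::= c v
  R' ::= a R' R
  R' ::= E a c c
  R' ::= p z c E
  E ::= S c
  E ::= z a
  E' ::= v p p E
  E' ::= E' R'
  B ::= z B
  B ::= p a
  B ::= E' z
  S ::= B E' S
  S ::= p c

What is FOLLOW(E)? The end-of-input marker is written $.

{ $, a, c, p, v, z }

In R ::= E z: add FIRST(z) = { z }.
In R' ::= E a c c: add FIRST(a c c) = { a }.
In R' ::= p z c E: E is at the end, add FOLLOW(R') = { $, a, c, p, v, z }.
In E' ::= v p p E: E is at the end, add FOLLOW(E') = { $, a, c, p, v, z }.
Union: FOLLOW(E) = { $, a, c, p, v, z }.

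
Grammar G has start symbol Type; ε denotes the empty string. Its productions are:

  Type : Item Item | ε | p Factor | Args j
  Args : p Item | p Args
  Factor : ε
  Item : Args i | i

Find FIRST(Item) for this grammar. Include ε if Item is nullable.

{ i, p }

From Item : Args i: add FIRST(Args) = { p }.
Item : i contributes {i}.
Union: FIRST(Item) = { i, p }.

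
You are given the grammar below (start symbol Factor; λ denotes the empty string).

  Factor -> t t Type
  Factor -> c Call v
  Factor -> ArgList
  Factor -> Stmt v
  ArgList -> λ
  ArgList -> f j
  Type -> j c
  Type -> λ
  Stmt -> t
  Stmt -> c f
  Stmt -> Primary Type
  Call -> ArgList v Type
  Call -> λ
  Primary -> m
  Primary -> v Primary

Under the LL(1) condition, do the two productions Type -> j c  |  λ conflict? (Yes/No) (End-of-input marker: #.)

FIRST(j c) = { j } and FIRST(λ) = { λ }.
The second is nullable but FOLLOW(Type) = { #, v } is disjoint from FIRST of the first.

No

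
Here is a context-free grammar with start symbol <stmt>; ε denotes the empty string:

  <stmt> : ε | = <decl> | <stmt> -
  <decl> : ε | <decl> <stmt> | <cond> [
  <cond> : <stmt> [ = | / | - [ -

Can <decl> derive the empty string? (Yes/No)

Yes

<decl> has an ε-production, so <decl> ⇒ ε.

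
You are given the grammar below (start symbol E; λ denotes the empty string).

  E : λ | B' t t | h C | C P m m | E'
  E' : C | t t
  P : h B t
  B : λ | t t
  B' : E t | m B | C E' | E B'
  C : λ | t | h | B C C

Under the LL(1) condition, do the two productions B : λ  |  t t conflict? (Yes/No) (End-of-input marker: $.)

Yes

FIRST(λ) = { λ } and FIRST(t t) = { t }.
The first alternative is nullable and FOLLOW(B) = { $, h, m, t } shares t with FIRST of the second — conflict.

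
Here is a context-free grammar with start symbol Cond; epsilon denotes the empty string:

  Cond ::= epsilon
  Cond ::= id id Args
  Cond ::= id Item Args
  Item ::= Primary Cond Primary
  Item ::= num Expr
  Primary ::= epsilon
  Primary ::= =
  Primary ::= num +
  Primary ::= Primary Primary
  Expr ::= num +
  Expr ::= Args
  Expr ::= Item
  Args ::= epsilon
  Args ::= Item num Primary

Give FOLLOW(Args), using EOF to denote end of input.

{ EOF, =, id, num }

In Cond ::= id id Args: Args is at the end, add FOLLOW(Cond) = { EOF, =, id, num }.
In Cond ::= id Item Args: Args is at the end, add FOLLOW(Cond) = { EOF, =, id, num }.
In Expr ::= Args: Args is at the end, add FOLLOW(Expr) = { EOF, =, id, num }.
Union: FOLLOW(Args) = { EOF, =, id, num }.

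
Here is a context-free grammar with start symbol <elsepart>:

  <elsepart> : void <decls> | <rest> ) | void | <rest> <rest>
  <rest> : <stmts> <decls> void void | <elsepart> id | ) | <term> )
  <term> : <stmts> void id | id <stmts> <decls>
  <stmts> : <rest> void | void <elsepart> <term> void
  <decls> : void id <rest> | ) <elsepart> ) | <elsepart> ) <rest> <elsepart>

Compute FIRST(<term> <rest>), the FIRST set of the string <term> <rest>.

{ ), id, void }

Add FIRST(<term>) = { ), id, void }; <term> is not nullable, stop.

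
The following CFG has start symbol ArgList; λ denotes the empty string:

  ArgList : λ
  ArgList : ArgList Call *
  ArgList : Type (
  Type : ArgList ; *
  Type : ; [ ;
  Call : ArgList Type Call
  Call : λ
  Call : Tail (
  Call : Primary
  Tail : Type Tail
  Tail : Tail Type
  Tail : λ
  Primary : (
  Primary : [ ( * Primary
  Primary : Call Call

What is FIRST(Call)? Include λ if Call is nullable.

{ (, *, ;, [, λ }

From Call : ArgList Type Call: ArgList nullable, take FIRST(ArgList) ∪ FIRST(Type) = { (, *, ;, [ }.
Call : λ contributes λ.
From Call : Tail (: Tail nullable, take FIRST(Tail) ∪ {(} = { (, *, ;, [ }.
From Call : Primary: add FIRST(Primary) = { (, *, ;, [, λ } (including λ since Primary is nullable).
Union: FIRST(Call) = { (, *, ;, [, λ }.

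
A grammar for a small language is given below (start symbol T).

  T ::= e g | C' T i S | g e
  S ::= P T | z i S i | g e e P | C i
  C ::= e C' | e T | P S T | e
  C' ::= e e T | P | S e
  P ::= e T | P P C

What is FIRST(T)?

{ e, g, z }

T ::= e g contributes {e}.
From T ::= C' T i S: add FIRST(C') = { e, g, z }.
T ::= g e contributes {g}.
Union: FIRST(T) = { e, g, z }.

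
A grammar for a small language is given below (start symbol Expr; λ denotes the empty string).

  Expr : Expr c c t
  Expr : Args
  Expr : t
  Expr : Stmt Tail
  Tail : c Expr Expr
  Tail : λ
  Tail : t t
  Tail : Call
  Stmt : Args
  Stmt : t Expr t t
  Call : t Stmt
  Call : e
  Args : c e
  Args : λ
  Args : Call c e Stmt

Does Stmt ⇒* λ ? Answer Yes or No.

Stmt : Args and each of Args is nullable, so Stmt ⇒* λ.

Yes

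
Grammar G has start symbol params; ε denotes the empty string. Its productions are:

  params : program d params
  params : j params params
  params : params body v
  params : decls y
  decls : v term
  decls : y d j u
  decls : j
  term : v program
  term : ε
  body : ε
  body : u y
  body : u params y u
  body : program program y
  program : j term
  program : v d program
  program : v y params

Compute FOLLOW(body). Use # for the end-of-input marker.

In params : params body v: add FIRST(v) = { v }.
Union: FOLLOW(body) = { v }.

{ v }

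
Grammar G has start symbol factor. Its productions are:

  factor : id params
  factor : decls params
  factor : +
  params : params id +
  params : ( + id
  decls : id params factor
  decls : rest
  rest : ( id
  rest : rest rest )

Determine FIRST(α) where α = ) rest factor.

{ ) }

) is a terminal; add {)} and stop.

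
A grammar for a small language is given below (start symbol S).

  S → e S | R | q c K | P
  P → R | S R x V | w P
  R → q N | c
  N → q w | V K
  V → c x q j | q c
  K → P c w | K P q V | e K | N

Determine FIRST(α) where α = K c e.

Add FIRST(K) = { c, e, q, w }; K is not nullable, stop.

{ c, e, q, w }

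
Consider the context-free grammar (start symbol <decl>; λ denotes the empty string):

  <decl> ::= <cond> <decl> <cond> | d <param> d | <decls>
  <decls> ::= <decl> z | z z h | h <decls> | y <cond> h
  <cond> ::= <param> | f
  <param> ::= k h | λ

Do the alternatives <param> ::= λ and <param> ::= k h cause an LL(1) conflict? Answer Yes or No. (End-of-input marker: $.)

Yes

FIRST(λ) = { λ } and FIRST(k h) = { k }.
The first alternative is nullable and FOLLOW(<param>) = { $, d, f, h, k, y, z } shares k with FIRST of the second — conflict.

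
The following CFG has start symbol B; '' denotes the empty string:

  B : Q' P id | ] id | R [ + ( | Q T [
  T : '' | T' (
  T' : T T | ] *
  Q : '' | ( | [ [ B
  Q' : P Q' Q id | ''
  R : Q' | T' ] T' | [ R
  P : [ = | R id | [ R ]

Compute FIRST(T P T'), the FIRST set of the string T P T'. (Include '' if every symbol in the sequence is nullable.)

Add FIRST(T)\{''} = { (, ] }; T is nullable, continue.
Add FIRST(P) = { (, [, ], id }; P is not nullable, stop.

{ (, [, ], id }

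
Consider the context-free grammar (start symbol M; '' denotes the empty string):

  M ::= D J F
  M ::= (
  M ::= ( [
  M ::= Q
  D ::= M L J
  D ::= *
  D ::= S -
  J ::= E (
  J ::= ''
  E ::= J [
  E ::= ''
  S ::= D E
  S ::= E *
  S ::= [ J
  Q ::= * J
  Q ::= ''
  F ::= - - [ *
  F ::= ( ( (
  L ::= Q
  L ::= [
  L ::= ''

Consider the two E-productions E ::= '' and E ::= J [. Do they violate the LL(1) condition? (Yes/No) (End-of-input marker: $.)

FIRST('') = { '' } and FIRST(J [) = { (, [ }.
The first alternative is nullable and FOLLOW(E) = { (, *, - } shares ( with FIRST of the second — conflict.

Yes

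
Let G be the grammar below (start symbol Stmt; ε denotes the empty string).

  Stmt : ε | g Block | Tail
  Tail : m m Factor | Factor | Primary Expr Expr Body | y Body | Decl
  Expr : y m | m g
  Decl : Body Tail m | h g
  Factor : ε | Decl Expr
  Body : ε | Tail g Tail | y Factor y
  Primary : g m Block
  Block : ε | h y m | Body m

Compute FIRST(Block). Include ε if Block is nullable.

{ g, h, m, y, ε }

Block : ε contributes ε.
Block : h y m contributes {h}.
From Block : Body m: Body nullable, take FIRST(Body) ∪ {m} = { g, h, m, y }.
Union: FIRST(Block) = { g, h, m, y, ε }.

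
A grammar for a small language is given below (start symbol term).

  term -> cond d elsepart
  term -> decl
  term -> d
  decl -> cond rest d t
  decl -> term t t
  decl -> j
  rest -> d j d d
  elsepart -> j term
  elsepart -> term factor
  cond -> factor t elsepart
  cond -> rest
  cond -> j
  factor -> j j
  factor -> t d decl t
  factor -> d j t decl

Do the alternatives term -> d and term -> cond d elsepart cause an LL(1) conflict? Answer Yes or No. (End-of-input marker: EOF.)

Yes

FIRST(d) = { d } and FIRST(cond d elsepart) = { d, j, t }.
Both contain d, so the two alternatives are not disjoint — LL(1) conflict.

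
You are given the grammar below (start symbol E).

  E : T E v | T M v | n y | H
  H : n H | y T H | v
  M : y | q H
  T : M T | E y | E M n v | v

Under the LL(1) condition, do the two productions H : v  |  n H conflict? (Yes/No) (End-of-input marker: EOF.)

FIRST(v) = { v } and FIRST(n H) = { n }.
The FIRST sets are disjoint and neither alternative is nullable — no conflict.

No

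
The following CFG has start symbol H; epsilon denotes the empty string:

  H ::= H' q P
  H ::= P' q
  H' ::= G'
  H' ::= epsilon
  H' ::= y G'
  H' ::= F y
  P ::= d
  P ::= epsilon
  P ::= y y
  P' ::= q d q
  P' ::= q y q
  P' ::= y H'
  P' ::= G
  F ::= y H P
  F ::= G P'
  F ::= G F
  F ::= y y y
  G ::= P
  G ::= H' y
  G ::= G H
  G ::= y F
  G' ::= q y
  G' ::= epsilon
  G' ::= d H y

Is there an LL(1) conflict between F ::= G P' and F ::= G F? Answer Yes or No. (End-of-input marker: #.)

FIRST(G P') = { d, q, y, epsilon } and FIRST(G F) = { d, q, y, epsilon }.
Both contain d, so the two alternatives are not disjoint — LL(1) conflict.

Yes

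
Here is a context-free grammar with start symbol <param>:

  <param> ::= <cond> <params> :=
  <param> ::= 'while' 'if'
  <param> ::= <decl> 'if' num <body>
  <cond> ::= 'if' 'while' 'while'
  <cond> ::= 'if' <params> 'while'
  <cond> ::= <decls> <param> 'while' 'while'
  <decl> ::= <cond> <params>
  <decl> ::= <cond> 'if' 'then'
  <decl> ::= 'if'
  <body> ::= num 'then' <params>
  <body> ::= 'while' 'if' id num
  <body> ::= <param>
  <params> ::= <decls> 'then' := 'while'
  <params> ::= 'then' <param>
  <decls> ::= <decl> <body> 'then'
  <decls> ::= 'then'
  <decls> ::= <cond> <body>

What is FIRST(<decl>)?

From <decl> ::= <cond> <params>: add FIRST(<cond>) = { 'if', 'then' }.
From <decl> ::= <cond> 'if' 'then': add FIRST(<cond>) = { 'if', 'then' }.
<decl> ::= 'if' contributes {'if'}.
Union: FIRST(<decl>) = { 'if', 'then' }.

{ 'if', 'then' }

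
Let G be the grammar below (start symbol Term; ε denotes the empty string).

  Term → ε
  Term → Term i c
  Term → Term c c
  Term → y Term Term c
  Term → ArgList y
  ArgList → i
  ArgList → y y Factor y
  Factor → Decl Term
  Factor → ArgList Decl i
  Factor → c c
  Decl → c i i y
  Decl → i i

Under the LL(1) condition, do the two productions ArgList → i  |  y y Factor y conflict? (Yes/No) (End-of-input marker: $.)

FIRST(i) = { i } and FIRST(y y Factor y) = { y }.
The FIRST sets are disjoint and neither alternative is nullable — no conflict.

No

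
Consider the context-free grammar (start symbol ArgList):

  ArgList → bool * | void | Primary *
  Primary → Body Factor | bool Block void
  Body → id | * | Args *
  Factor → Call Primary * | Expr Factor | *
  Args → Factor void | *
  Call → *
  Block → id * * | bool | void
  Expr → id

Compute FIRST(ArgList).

ArgList → bool * contributes {bool}.
ArgList → void contributes {void}.
From ArgList → Primary *: add FIRST(Primary) = { *, bool, id }.
Union: FIRST(ArgList) = { *, bool, id, void }.

{ *, bool, id, void }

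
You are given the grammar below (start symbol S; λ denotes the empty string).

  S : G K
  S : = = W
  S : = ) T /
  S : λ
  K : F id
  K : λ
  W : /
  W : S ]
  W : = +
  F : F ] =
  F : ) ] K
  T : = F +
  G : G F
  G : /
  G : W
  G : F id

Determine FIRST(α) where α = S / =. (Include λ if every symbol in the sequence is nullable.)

Add FIRST(S)\{λ} = { ), /, =, ] }; S is nullable, continue.
/ is a terminal; add {/} and stop.

{ ), /, =, ] }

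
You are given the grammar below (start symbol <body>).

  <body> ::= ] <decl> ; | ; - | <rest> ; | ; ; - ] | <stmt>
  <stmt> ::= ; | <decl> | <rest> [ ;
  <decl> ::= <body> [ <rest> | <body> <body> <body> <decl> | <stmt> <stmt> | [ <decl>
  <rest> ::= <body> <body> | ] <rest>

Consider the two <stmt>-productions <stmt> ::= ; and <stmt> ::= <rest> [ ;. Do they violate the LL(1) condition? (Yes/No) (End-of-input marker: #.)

Yes

FIRST(;) = { ; } and FIRST(<rest> [ ;) = { ;, [, ] }.
Both contain ;, so the two alternatives are not disjoint — LL(1) conflict.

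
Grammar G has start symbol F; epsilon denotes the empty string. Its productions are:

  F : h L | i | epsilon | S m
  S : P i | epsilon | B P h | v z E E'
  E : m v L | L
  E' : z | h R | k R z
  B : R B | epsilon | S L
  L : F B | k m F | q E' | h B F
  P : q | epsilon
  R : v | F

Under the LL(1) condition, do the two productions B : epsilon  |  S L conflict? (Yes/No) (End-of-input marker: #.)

Yes

FIRST(epsilon) = { epsilon } and FIRST(S L) = { h, i, k, m, q, v, epsilon }.
Both alternatives are nullable, violating the LL(1) condition.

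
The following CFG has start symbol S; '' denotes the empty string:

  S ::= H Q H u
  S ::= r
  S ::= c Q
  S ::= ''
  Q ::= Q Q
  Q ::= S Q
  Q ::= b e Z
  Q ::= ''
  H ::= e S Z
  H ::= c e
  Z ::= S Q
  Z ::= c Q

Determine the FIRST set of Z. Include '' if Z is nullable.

From Z ::= S Q: S, Q nullable, take FIRST(S) ∪ FIRST(Q) = { b, c, e, r }; also '' since the whole RHS is nullable.
Z ::= c Q contributes {c}.
Union: FIRST(Z) = { b, c, e, r, '' }.

{ b, c, e, r, '' }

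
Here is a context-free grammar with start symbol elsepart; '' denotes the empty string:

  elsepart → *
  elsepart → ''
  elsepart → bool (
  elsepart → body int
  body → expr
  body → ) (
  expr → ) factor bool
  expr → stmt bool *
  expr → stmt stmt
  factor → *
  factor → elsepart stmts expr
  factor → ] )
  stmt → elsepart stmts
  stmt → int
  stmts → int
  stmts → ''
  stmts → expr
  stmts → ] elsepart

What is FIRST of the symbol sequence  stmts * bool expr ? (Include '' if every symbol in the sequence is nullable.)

{ ), *, ], bool, int }

Add FIRST(stmts)\{''} = { ), *, ], bool, int }; stmts is nullable, continue.
* is a terminal; add {*} and stop.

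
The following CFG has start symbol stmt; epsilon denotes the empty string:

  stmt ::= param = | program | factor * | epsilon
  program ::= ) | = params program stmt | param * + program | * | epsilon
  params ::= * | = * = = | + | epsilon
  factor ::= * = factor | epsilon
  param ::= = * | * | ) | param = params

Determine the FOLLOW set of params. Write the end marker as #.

{ #, ), *, = }

In program ::= = params program stmt: add FIRST(program stmt)\{epsilon} = { ), *, = }.
  Since program stmt is nullable, also add FOLLOW(program) = { #, ), *, = }.
In param ::= param = params: params is at the end, add FOLLOW(param) = { *, = }.
Union: FOLLOW(params) = { #, ), *, = }.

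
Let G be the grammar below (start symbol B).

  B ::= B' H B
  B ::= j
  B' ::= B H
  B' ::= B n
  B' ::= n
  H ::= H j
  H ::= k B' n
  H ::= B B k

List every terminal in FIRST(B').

{ j, n }

From B' ::= B H: add FIRST(B) = { j, n }.
From B' ::= B n: add FIRST(B) = { j, n }.
B' ::= n contributes {n}.
Union: FIRST(B') = { j, n }.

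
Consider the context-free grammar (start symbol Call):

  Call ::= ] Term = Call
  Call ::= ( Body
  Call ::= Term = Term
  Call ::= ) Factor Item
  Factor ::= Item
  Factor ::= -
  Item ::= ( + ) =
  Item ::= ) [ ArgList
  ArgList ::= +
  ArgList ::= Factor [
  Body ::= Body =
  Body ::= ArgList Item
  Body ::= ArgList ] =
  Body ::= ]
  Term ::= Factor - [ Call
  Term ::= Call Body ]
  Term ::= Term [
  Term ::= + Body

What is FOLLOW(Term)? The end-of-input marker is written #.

{ #, (, ), +, -, =, [, ] }

In Call ::= ] Term = Call: add FIRST(= Call) = { = }.
In Call ::= Term = Term: add FIRST(= Term) = { = }.
In Call ::= Term = Term: Term is at the end, add FOLLOW(Call) = { #, (, ), +, -, =, [, ] }.
In Term ::= Term [: add FIRST([) = { [ }.
Union: FOLLOW(Term) = { #, (, ), +, -, =, [, ] }.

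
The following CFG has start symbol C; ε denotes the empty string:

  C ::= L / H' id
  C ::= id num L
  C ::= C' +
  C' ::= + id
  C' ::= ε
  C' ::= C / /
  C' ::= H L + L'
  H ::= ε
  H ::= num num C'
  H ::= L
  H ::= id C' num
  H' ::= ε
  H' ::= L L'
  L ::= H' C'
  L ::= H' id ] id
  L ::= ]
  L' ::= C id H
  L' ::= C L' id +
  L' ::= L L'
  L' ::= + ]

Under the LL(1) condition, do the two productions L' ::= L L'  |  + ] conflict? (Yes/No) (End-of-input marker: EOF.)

Yes

FIRST(L L') = { +, /, ], id, num } and FIRST(+ ]) = { + }.
Both contain +, so the two alternatives are not disjoint — LL(1) conflict.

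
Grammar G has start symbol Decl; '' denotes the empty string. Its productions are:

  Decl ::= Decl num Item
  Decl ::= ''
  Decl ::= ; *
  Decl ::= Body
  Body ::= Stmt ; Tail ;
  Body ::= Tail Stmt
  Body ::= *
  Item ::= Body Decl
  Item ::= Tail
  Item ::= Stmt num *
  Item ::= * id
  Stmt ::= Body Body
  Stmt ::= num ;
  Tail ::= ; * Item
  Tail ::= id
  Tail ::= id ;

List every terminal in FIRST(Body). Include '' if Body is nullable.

{ *, ;, id, num }

From Body ::= Stmt ; Tail ;: add FIRST(Stmt) = { *, ;, id, num }.
From Body ::= Tail Stmt: add FIRST(Tail) = { ;, id }.
Body ::= * contributes {*}.
Union: FIRST(Body) = { *, ;, id, num }.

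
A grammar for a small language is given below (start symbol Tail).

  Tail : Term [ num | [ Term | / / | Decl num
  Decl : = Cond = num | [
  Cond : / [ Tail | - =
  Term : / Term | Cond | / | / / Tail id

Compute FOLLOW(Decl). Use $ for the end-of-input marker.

In Tail : Decl num: add FIRST(num) = { num }.
Union: FOLLOW(Decl) = { num }.

{ num }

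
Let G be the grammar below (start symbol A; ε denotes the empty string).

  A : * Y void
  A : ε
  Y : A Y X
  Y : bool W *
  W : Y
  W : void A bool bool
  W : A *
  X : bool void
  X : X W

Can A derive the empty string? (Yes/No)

Yes

A has an ε-production, so A ⇒ ε.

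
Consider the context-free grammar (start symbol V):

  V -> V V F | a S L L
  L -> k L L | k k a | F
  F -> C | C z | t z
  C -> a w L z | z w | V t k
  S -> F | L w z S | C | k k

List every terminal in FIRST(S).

{ a, k, t, z }

From S -> F: add FIRST(F) = { a, t, z }.
From S -> L w z S: add FIRST(L) = { a, k, t, z }.
From S -> C: add FIRST(C) = { a, z }.
S -> k k contributes {k}.
Union: FIRST(S) = { a, k, t, z }.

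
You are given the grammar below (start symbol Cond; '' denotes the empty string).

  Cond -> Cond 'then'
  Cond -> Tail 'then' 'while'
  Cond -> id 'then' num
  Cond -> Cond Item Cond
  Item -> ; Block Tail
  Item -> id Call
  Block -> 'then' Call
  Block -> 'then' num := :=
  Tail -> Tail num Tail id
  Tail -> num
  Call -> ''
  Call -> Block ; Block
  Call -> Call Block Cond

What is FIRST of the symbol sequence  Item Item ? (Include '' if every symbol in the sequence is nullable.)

{ ;, id }

Add FIRST(Item) = { ;, id }; Item is not nullable, stop.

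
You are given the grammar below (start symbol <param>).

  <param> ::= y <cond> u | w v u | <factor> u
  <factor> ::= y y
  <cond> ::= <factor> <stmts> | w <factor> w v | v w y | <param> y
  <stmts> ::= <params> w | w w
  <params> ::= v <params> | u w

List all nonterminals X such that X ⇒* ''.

No nonterminal has an empty production or an RHS whose symbols are all nullable.

{ } (none)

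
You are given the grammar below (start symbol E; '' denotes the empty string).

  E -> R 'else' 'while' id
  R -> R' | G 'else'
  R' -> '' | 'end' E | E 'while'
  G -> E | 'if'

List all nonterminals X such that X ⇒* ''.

Directly nullable (have an ''-production): R'.
R -> R' with every symbol nullable, so R is nullable.
No other nonterminal has a production whose RHS symbols are all nullable.

{ R, R' }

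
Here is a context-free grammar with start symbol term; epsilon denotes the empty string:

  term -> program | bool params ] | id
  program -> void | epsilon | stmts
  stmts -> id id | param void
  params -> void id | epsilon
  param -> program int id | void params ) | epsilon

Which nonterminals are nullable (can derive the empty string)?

{ param, params, program, term }

Directly nullable (have an epsilon-production): program, params, param.
term -> program with every symbol nullable, so term is nullable.
No other nonterminal has a production whose RHS symbols are all nullable.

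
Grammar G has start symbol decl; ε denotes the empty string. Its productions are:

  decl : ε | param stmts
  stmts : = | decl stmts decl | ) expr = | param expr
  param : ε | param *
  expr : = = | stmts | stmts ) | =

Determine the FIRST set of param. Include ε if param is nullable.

{ *, ε }

param : ε contributes ε.
From param : param *: param nullable, take FIRST(param) ∪ {*} = { * }.
Union: FIRST(param) = { *, ε }.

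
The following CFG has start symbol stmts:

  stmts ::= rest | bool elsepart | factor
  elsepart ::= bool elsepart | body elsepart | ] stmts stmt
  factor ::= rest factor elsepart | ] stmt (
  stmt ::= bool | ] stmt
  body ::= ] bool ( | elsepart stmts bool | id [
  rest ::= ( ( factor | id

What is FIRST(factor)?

{ (, ], id }

From factor ::= rest factor elsepart: add FIRST(rest) = { (, id }.
factor ::= ] stmt ( contributes {]}.
Union: FIRST(factor) = { (, ], id }.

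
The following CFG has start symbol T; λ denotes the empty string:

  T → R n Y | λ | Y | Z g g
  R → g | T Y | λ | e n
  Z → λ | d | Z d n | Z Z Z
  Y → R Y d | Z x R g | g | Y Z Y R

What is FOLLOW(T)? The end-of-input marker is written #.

{ #, d, e, g, n, x }

T is the start symbol, so # ∈ FOLLOW(T).
In R → T Y: add FIRST(Y) = { d, e, g, n, x }.
Union: FOLLOW(T) = { #, d, e, g, n, x }.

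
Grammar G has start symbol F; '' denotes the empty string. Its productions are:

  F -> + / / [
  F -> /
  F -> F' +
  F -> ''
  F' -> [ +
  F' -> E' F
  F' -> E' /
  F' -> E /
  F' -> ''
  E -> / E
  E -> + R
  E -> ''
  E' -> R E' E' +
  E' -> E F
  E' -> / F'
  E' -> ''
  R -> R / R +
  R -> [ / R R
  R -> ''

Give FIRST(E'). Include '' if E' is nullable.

From E' -> R E' E' +: R, E', E' nullable, take FIRST(R) ∪ FIRST(E') ∪ FIRST(E') ∪ {+} = { +, /, [ }.
From E' -> E F: E, F nullable, take FIRST(E) ∪ FIRST(F) = { +, /, [ }; also '' since the whole RHS is nullable.
E' -> / F' contributes {/}.
E' -> '' contributes ''.
Union: FIRST(E') = { +, /, [, '' }.

{ +, /, [, '' }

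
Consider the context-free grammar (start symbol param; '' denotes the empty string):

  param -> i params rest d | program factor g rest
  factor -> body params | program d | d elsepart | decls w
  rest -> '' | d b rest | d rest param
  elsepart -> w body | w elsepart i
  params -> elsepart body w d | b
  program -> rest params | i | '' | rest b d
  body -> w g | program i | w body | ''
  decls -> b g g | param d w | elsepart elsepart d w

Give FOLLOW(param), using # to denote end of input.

param is the start symbol, so # ∈ FOLLOW(param).
In rest -> d rest param: param is at the end, add FOLLOW(rest) = { #, b, d, i, w }.
In decls -> param d w: add FIRST(d w) = { d }.
Union: FOLLOW(param) = { #, b, d, i, w }.

{ #, b, d, i, w }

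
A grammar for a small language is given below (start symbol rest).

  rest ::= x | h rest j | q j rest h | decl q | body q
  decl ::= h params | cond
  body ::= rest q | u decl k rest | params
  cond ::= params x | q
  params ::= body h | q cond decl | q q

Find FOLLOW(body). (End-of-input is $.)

{ h, q }

In rest ::= body q: add FIRST(q) = { q }.
In params ::= body h: add FIRST(h) = { h }.
Union: FOLLOW(body) = { h, q }.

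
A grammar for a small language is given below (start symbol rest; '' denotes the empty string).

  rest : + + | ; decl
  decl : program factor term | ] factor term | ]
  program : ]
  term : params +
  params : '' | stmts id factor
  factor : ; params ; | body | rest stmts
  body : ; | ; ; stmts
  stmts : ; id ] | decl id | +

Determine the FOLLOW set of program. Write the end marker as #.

{ +, ; }

In decl : program factor term: add FIRST(factor term) = { +, ; }.
Union: FOLLOW(program) = { +, ; }.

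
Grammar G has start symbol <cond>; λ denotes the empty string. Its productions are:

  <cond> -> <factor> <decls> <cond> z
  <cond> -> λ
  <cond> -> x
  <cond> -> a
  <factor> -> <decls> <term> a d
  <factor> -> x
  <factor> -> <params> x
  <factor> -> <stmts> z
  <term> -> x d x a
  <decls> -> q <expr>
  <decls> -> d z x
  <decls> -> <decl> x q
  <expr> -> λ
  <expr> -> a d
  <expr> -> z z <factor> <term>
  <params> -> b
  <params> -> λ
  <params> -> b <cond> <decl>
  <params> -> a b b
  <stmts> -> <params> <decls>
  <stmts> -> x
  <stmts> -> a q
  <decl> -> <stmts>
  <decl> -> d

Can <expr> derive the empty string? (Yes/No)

<expr> has an λ-production, so <expr> ⇒ λ.

Yes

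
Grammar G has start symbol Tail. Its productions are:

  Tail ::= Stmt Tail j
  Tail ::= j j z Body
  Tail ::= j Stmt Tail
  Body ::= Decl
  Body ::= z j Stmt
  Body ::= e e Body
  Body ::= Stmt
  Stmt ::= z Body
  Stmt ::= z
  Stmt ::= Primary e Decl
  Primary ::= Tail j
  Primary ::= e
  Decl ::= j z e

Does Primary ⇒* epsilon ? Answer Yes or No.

No nonterminal in this grammar is nullable.
No production of Primary has an RHS whose symbols are all nullable, so Primary is not nullable.

No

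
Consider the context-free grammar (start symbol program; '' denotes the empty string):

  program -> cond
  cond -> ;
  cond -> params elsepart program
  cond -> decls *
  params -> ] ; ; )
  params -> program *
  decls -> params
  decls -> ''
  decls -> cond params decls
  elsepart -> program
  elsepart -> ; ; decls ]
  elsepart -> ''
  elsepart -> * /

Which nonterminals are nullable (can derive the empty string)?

Directly nullable (have an ''-production): decls, elsepart.
No other nonterminal has a production whose RHS symbols are all nullable.

{ decls, elsepart }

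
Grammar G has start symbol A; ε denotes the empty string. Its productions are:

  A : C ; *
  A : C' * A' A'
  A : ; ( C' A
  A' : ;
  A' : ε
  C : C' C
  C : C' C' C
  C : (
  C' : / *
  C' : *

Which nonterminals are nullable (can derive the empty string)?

Directly nullable (have an ε-production): A'.
No other nonterminal has a production whose RHS symbols are all nullable.

{ A' }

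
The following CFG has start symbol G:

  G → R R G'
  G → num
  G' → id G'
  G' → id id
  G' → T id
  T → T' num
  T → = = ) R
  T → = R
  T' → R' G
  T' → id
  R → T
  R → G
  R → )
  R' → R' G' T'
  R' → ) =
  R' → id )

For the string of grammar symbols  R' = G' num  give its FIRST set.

Add FIRST(R') = { ), id }; R' is not nullable, stop.

{ ), id }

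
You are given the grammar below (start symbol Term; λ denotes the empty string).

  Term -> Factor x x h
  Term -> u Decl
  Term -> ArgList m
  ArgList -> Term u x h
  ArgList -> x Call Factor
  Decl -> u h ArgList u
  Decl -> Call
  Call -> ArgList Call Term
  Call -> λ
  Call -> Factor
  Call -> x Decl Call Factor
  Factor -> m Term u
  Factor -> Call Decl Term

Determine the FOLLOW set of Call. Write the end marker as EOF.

{ EOF, m, u, x }

In ArgList -> x Call Factor: add FIRST(Factor) = { m, u, x }.
In Decl -> Call: Call is at the end, add FOLLOW(Decl) = { EOF, m, u, x }.
In Call -> ArgList Call Term: add FIRST(Term) = { m, u, x }.
In Call -> x Decl Call Factor: add FIRST(Factor) = { m, u, x }.
In Factor -> Call Decl Term: add FIRST(Decl Term) = { m, u, x }.
Union: FOLLOW(Call) = { EOF, m, u, x }.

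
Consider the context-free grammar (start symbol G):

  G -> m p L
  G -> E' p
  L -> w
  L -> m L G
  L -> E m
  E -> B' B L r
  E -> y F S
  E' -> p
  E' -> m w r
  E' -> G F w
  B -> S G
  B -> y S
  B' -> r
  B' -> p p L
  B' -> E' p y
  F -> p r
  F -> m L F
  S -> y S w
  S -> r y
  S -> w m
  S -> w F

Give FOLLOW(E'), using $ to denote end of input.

{ p }

In G -> E' p: add FIRST(p) = { p }.
In B' -> E' p y: add FIRST(p y) = { p }.
Union: FOLLOW(E') = { p }.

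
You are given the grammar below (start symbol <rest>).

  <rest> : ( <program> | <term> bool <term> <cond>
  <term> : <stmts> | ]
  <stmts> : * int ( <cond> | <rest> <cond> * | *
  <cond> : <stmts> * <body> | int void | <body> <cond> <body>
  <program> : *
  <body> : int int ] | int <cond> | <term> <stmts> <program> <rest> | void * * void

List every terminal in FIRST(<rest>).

<rest> : ( <program> contributes {(}.
From <rest> : <term> bool <term> <cond>: add FIRST(<term>) = { (, *, ] }.
Union: FIRST(<rest>) = { (, *, ] }.

{ (, *, ] }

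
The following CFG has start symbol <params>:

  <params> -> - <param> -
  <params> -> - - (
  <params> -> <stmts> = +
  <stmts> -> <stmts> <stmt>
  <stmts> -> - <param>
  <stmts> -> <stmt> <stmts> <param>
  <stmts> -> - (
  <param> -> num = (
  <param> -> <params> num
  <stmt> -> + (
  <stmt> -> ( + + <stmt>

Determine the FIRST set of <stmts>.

From <stmts> -> <stmts> <stmt>: add FIRST(<stmts>) = { (, +, - }.
<stmts> -> - <param> contributes {-}.
From <stmts> -> <stmt> <stmts> <param>: add FIRST(<stmt>) = { (, + }.
<stmts> -> - ( contributes {-}.
Union: FIRST(<stmts>) = { (, +, - }.

{ (, +, - }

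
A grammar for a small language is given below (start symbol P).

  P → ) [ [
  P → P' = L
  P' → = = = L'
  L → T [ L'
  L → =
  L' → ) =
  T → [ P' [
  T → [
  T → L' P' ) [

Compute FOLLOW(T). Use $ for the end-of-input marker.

{ [ }

In L → T [ L': add FIRST([ L') = { [ }.
Union: FOLLOW(T) = { [ }.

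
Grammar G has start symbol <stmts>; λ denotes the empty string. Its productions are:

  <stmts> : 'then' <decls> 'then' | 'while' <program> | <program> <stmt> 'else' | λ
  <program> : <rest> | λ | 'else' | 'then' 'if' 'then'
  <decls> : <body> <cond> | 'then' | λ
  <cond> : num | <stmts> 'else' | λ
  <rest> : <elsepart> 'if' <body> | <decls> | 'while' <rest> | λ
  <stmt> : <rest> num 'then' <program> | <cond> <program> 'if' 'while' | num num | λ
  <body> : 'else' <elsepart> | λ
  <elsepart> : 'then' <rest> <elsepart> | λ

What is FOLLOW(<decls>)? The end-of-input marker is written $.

{ $, 'else', 'if', 'then', 'while', num }

In <stmts> : 'then' <decls> 'then': add FIRST('then') = { 'then' }.
In <rest> : <decls>: <decls> is at the end, add FOLLOW(<rest>) = { $, 'else', 'if', 'then', 'while', num }.
Union: FOLLOW(<decls>) = { $, 'else', 'if', 'then', 'while', num }.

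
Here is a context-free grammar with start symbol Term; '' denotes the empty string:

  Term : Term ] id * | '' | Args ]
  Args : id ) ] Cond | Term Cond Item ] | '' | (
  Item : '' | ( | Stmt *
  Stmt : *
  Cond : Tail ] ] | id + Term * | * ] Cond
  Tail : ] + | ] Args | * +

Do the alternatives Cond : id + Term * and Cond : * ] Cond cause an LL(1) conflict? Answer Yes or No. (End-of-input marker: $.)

No

FIRST(id + Term *) = { id } and FIRST(* ] Cond) = { * }.
The FIRST sets are disjoint and neither alternative is nullable — no conflict.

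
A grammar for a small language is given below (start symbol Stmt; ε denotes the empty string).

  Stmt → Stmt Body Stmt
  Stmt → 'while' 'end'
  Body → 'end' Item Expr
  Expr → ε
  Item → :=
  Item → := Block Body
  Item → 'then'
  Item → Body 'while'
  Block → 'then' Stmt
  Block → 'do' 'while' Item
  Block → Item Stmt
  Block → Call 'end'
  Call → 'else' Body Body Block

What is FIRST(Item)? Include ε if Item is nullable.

{ 'end', 'then', := }

Item → := contributes {:=}.
Item → := Block Body contributes {:=}.
Item → 'then' contributes {'then'}.
From Item → Body 'while': add FIRST(Body) = { 'end' }.
Union: FIRST(Item) = { 'end', 'then', := }.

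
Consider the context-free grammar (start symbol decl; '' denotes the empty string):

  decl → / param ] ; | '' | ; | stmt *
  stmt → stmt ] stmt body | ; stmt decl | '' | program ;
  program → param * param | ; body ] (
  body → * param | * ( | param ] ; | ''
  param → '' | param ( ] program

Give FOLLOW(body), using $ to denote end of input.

{ (, *, /, ;, ] }

In stmt → stmt ] stmt body: body is at the end, add FOLLOW(stmt) = { (, *, /, ;, ] }.
In program → ; body ] (: add FIRST(] () = { ] }.
Union: FOLLOW(body) = { (, *, /, ;, ] }.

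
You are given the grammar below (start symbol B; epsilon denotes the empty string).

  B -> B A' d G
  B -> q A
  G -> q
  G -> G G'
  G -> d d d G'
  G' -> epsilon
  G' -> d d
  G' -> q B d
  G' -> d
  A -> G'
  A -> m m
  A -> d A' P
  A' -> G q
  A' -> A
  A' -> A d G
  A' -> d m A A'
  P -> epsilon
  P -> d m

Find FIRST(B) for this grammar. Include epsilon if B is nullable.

From B -> B A' d G: add FIRST(B) = { q }.
B -> q A contributes {q}.
Union: FIRST(B) = { q }.

{ q }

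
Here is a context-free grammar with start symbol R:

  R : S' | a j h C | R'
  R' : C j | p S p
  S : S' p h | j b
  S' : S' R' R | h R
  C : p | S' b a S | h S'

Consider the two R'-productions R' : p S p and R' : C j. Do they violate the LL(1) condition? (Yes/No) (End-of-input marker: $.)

FIRST(p S p) = { p } and FIRST(C j) = { h, p }.
Both contain p, so the two alternatives are not disjoint — LL(1) conflict.

Yes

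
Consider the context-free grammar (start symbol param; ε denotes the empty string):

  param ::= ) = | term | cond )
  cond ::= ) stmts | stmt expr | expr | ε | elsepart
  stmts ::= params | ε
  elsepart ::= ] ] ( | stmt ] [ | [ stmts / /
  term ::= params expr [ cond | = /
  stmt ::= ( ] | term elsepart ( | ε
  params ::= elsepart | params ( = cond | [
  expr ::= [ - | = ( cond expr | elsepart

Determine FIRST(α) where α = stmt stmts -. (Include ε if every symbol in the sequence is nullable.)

{ (, -, =, [, ] }

Add FIRST(stmt)\{ε} = { (, =, [, ] }; stmt is nullable, continue.
Add FIRST(stmts)\{ε} = { (, =, [, ] }; stmts is nullable, continue.
- is a terminal; add {-} and stop.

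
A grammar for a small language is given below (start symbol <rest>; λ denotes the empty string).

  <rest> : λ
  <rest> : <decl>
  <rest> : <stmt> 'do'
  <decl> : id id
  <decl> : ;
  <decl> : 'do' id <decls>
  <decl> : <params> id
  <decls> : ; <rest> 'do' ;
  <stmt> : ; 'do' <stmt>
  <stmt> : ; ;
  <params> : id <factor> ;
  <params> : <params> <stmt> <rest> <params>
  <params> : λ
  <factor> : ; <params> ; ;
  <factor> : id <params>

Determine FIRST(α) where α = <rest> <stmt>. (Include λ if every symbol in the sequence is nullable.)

{ 'do', ;, id }

Add FIRST(<rest>)\{λ} = { 'do', ;, id }; <rest> is nullable, continue.
Add FIRST(<stmt>) = { ; }; <stmt> is not nullable, stop.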